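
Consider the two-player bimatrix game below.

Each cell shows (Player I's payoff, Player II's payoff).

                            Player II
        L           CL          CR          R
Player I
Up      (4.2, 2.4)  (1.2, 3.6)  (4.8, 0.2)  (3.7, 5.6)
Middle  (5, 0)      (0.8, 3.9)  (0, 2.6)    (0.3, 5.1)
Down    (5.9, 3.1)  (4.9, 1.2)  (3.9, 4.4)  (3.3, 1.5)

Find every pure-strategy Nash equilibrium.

Player I against L: payoffs 4.2, 5, 5.9 → best response Down.
Player I against CL: payoffs 1.2, 0.8, 4.9 → best response Down.
Player I against CR: payoffs 4.8, 0, 3.9 → best response Up.
Player I against R: payoffs 3.7, 0.3, 3.3 → best response Up.
Player II against Up: payoffs 2.4, 3.6, 0.2, 5.6 → best response R.
Player II against Middle: payoffs 0, 3.9, 2.6, 5.1 → best response R.
Player II against Down: payoffs 3.1, 1.2, 4.4, 1.5 → best response CR.
Mutual best responses: (Up, R).

(Up, R)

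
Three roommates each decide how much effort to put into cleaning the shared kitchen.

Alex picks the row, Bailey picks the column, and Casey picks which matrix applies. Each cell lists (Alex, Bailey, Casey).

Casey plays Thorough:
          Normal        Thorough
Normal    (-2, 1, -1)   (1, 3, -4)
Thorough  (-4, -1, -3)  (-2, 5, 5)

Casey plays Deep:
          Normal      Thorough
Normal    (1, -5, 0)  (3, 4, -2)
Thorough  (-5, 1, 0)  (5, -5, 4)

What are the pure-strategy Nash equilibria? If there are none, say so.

No pure-strategy Nash equilibrium.

(Normal, Normal, Thorough): Bailey can switch to Thorough (1 → 3). Not NE.
(Normal, Normal, Deep): Bailey can switch to Thorough (-5 → 4). Not NE.
(Normal, Thorough, Thorough): Casey can switch to Deep (-4 → -2). Not NE.
(Normal, Thorough, Deep): Alex can switch to Thorough (3 → 5). Not NE.
(Thorough, Normal, Thorough): Alex can switch to Normal (-4 → -2). Not NE.
(Thorough, Normal, Deep): Alex can switch to Normal (-5 → 1). Not NE.
(Thorough, Thorough, Thorough): Alex can switch to Normal (-2 → 1). Not NE.
(Thorough, Thorough, Deep): Bailey can switch to Normal (-5 → 1). Not NE.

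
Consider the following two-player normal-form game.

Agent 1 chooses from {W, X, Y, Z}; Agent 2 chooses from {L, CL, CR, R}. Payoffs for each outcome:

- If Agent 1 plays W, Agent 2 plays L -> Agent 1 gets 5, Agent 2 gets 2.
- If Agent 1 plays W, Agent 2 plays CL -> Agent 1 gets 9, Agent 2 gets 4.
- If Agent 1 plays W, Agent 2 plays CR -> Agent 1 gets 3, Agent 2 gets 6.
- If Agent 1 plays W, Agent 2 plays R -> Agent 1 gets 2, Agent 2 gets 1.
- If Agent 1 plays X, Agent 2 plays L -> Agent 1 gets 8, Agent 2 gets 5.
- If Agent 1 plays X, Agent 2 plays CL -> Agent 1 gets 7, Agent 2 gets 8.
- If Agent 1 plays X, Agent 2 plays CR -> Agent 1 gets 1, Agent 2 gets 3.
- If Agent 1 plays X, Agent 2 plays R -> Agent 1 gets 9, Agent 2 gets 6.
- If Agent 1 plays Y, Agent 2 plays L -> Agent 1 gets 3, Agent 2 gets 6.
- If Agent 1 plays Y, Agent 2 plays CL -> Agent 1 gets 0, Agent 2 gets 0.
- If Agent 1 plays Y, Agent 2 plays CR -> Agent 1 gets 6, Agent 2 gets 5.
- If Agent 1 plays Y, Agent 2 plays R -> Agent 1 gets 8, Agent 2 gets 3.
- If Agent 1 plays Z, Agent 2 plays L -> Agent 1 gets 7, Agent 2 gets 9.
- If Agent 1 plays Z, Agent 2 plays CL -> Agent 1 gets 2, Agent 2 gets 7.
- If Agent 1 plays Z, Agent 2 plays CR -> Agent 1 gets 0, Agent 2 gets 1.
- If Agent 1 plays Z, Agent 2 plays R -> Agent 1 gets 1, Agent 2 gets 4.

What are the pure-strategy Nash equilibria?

(W, L): Agent 1 can switch to X (5 → 8). Not NE.
(W, CL): Agent 2 can switch to CR (4 → 6). Not NE.
(W, CR): Agent 1 can switch to Y (3 → 6). Not NE.
(W, R): Agent 1 can switch to X (2 → 9). Not NE.
(X, L): Agent 2 can switch to CL (5 → 8). Not NE.
(X, CL): Agent 1 can switch to W (7 → 9). Not NE.
(The remaining 10 profiles each have a profitable deviation by the same check.)

No pure-strategy Nash equilibrium.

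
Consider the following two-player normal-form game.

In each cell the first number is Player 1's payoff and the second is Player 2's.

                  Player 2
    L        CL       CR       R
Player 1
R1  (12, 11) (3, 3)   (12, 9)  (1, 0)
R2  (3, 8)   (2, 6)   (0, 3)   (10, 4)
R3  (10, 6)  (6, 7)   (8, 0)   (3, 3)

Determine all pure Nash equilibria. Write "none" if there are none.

Pure-strategy Nash equilibria: (R1, L), (R3, CL)

For each player, find the best response to each opponent profile; mutual best responses are the pure NE.
Player 1 against L: payoffs 12, 3, 10 → best response R1.
Player 1 against CL: payoffs 3, 2, 6 → best response R3.
Player 1 against CR: payoffs 12, 0, 8 → best response R1.
Player 1 against R: payoffs 1, 10, 3 → best response R2.
Player 2 against R1: payoffs 11, 3, 9, 0 → best response L.
Player 2 against R2: payoffs 8, 6, 3, 4 → best response L.
Player 2 against R3: payoffs 6, 7, 0, 3 → best response CL.
Mutual best responses: (R1, L); (R3, CL).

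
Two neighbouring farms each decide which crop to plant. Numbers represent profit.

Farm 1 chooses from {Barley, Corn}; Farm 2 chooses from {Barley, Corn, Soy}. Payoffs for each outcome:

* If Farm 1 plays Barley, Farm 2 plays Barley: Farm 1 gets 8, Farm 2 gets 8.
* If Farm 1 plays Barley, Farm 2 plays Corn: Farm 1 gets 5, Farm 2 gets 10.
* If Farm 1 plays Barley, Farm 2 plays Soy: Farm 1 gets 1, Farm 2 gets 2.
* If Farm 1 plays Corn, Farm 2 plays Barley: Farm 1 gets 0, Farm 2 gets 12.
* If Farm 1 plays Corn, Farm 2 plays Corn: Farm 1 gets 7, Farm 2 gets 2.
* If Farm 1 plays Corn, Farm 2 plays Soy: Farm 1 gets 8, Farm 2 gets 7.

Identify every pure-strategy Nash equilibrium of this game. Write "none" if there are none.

No pure-strategy Nash equilibrium.

Farm 1 against Barley: payoffs 8, 0 → best response Barley.
Farm 1 against Corn: payoffs 5, 7 → best response Corn.
Farm 1 against Soy: payoffs 1, 8 → best response Corn.
Farm 2 against Barley: payoffs 8, 10, 2 → best response Corn.
Farm 2 against Corn: payoffs 12, 2, 7 → best response Barley.
No profile is a mutual best response for all players.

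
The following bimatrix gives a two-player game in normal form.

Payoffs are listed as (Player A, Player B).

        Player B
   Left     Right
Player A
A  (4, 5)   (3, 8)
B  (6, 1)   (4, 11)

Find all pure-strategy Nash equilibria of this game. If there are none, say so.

The unique pure-strategy Nash equilibrium is (B, Right).

For each player, find the best response to each opponent profile; mutual best responses are the pure NE.
Player A against Left: payoffs 4, 6 → best response B.
Player A against Right: payoffs 3, 4 → best response B.
Player B against A: payoffs 5, 8 → best response Right.
Player B against B: payoffs 1, 11 → best response Right.
Mutual best responses: (B, Right).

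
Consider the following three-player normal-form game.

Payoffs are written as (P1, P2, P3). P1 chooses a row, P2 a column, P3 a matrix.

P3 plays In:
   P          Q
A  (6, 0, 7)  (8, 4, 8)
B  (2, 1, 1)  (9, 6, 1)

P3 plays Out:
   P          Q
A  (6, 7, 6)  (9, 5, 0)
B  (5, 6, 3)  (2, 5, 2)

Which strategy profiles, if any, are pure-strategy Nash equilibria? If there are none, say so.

This game has no pure Nash equilibrium.

P1 against (P, In): payoffs 6, 2 → best response A.
P1 against (P, Out): payoffs 6, 5 → best response A.
P1 against (Q, In): payoffs 8, 9 → best response B.
P1 against (Q, Out): payoffs 9, 2 → best response A.
P2 against (A, In): payoffs 0, 4 → best response Q.
P2 against (A, Out): payoffs 7, 5 → best response P.
P2 against (B, In): payoffs 1, 6 → best response Q.
P2 against (B, Out): payoffs 6, 5 → best response P.
P3 against (A, P): payoffs 7, 6 → best response In.
P3 against (A, Q): payoffs 8, 0 → best response In.
P3 against (B, P): payoffs 1, 3 → best response Out.
P3 against (B, Q): payoffs 1, 2 → best response Out.
No profile is a mutual best response for all players.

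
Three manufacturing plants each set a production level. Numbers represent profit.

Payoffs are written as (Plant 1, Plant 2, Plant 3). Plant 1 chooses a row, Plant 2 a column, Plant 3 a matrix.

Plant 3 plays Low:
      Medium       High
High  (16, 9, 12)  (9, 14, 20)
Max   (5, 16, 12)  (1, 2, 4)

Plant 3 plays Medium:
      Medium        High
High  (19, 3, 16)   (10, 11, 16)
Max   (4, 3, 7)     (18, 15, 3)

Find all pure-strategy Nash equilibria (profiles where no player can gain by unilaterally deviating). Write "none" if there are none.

For each player, find the best response to each opponent profile; mutual best responses are the pure NE.
Plant 1 against (Medium, Low): payoffs 16, 5 → best response High.
Plant 1 against (Medium, Medium): payoffs 19, 4 → best response High.
Plant 1 against (High, Low): payoffs 9, 1 → best response High.
Plant 1 against (High, Medium): payoffs 10, 18 → best response Max.
Plant 2 against (High, Low): payoffs 9, 14 → best response High.
Plant 2 against (High, Medium): payoffs 3, 11 → best response High.
Plant 2 against (Max, Low): payoffs 16, 2 → best response Medium.
Plant 2 against (Max, Medium): payoffs 3, 15 → best response High.
Plant 3 against (High, Medium): payoffs 12, 16 → best response Medium.
Plant 3 against (High, High): payoffs 20, 16 → best response Low.
Plant 3 against (Max, Medium): payoffs 12, 7 → best response Low.
Plant 3 against (Max, High): payoffs 4, 3 → best response Low.
Mutual best responses: (High, High, Low).

(High, High, Low)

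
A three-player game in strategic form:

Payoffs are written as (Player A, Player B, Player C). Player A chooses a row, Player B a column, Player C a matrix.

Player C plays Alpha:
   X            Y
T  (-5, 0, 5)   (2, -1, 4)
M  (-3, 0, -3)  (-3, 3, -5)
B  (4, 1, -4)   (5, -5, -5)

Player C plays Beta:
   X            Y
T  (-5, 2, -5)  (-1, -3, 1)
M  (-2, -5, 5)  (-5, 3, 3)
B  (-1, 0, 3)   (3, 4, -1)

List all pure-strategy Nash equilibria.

Player A against (X, Alpha): payoffs -5, -3, 4 → best response B.
Player A against (X, Beta): payoffs -5, -2, -1 → best response B.
Player A against (Y, Alpha): payoffs 2, -3, 5 → best response B.
Player A against (Y, Beta): payoffs -1, -5, 3 → best response B.
Player B against (T, Alpha): payoffs 0, -1 → best response X.
Player B against (T, Beta): payoffs 2, -3 → best response X.
Player B against (M, Alpha): payoffs 0, 3 → best response Y.
Player B against (M, Beta): payoffs -5, 3 → best response Y.
Player B against (B, Alpha): payoffs 1, -5 → best response X.
Player B against (B, Beta): payoffs 0, 4 → best response Y.
Player C against (T, X): payoffs 5, -5 → best response Alpha.
Player C against (T, Y): payoffs 4, 1 → best response Alpha.
Player C against (M, X): payoffs -3, 5 → best response Beta.
Player C against (M, Y): payoffs -5, 3 → best response Beta.
Player C against (B, X): payoffs -4, 3 → best response Beta.
Player C against (B, Y): payoffs -5, -1 → best response Beta.
Mutual best responses: (B, Y, Beta).

The unique pure-strategy Nash equilibrium is (B, Y, Beta).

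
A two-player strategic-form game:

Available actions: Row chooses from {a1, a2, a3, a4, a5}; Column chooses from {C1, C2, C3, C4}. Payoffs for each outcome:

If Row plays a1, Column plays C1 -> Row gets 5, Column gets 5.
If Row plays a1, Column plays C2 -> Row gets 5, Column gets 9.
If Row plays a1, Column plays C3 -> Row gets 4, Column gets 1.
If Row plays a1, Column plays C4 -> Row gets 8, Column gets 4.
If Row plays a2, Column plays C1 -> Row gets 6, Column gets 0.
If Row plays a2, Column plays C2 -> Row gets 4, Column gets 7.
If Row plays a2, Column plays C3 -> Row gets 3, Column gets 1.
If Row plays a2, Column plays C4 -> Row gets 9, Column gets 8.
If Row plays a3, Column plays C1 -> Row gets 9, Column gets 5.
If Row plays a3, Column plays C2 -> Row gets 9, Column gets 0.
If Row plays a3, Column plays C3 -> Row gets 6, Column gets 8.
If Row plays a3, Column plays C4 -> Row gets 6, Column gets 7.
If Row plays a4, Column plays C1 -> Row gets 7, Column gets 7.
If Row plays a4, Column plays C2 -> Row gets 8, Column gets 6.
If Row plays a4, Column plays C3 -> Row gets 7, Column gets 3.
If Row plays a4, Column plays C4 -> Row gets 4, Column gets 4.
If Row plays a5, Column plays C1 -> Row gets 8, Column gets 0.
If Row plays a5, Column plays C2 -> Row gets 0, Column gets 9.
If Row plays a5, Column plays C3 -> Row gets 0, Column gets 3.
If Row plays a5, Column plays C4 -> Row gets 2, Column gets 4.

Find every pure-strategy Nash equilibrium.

(a1, C1): Row can switch to a2 (5 → 6). Not NE.
(a1, C2): Row can switch to a3 (5 → 9). Not NE.
(a1, C3): Row can switch to a3 (4 → 6). Not NE.
(a1, C4): Row can switch to a2 (8 → 9). Not NE.
(a2, C1): Row can switch to a3 (6 → 9). Not NE.
(a2, C2): Row can switch to a1 (4 → 5). Not NE.
(a2, C4): Row gets 9, best alternative 8; Column gets 8, best alternative 7. No profitable deviation — NE.
(The remaining 13 profiles each have a profitable deviation by the same check.)

Pure NE: (a2, C4)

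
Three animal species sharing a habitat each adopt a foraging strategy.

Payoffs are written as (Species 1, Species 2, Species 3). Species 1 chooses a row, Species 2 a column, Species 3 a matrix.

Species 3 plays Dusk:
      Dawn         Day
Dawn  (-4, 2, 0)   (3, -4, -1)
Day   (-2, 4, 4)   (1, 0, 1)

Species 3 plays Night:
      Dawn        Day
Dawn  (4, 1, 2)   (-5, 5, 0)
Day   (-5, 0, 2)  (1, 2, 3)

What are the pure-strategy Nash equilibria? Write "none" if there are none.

Pure-strategy Nash equilibria: (Day, Dawn, Dusk); (Day, Day, Night)

Mark each player's best response to every combination of opponents' strategies; a profile where every player is best-responding is a pure Nash equilibrium.
Species 1 against (Dawn, Dusk): payoffs -4, -2 → best response Day.
Species 1 against (Dawn, Night): payoffs 4, -5 → best response Dawn.
Species 1 against (Day, Dusk): payoffs 3, 1 → best response Dawn.
Species 1 against (Day, Night): payoffs -5, 1 → best response Day.
Species 2 against (Dawn, Dusk): payoffs 2, -4 → best response Dawn.
Species 2 against (Dawn, Night): payoffs 1, 5 → best response Day.
Species 2 against (Day, Dusk): payoffs 4, 0 → best response Dawn.
Species 2 against (Day, Night): payoffs 0, 2 → best response Day.
Species 3 against (Dawn, Dawn): payoffs 0, 2 → best response Night.
Species 3 against (Dawn, Day): payoffs -1, 0 → best response Night.
Species 3 against (Day, Dawn): payoffs 4, 2 → best response Dusk.
Species 3 against (Day, Day): payoffs 1, 3 → best response Night.
Mutual best responses: (Day, Dawn, Dusk); (Day, Day, Night).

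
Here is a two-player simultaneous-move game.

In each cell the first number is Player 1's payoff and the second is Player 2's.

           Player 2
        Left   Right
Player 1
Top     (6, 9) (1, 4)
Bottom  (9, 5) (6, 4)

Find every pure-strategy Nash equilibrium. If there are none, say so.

The unique pure-strategy Nash equilibrium is (Bottom, Left).

Player 1 against Left: payoffs 6, 9 → best response Bottom.
Player 1 against Right: payoffs 1, 6 → best response Bottom.
Player 2 against Top: payoffs 9, 4 → best response Left.
Player 2 against Bottom: payoffs 5, 4 → best response Left.
Mutual best responses: (Bottom, Left).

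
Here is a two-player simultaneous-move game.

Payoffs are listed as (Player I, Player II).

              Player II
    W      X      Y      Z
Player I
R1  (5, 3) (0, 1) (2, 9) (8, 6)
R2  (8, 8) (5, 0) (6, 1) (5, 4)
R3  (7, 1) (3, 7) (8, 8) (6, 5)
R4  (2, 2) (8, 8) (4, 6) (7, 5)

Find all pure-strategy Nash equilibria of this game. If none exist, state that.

(R2, W); (R3, Y); (R4, X)

Check each profile: it is a Nash equilibrium iff no player can strictly gain by switching unilaterally.
(R1, W): Player I can switch to R2 (5 → 8). Not NE.
(R1, X): Player I can switch to R2 (0 → 5). Not NE.
(R1, Y): Player I can switch to R2 (2 → 6). Not NE.
(R1, Z): Player II can switch to Y (6 → 9). Not NE.
(R2, W): Player I gets 8, best alternative 7; Player II gets 8, best alternative 4. No profitable deviation — NE.
(R2, X): Player I can switch to R4 (5 → 8). Not NE.
(R2, Y): Player I can switch to R3 (6 → 8). Not NE.
(R2, Z): Player I can switch to R1 (5 → 8). Not NE.
(R3, W): Player I can switch to R2 (7 → 8). Not NE.
(R3, X): Player I can switch to R2 (3 → 5). Not NE.
(R3, Y): Player I gets 8, best alternative 6; Player II gets 8, best alternative 7. No profitable deviation — NE.
(R3, Z): Player I can switch to R1 (6 → 8). Not NE.
(R4, W): Player I can switch to R1 (2 → 5). Not NE.
(R4, X): Player I gets 8, best alternative 5; Player II gets 8, best alternative 6. No profitable deviation — NE.
(R4, Y): Player I can switch to R2 (4 → 6). Not NE.
(The remaining 1 profile has a profitable deviation by the same check.)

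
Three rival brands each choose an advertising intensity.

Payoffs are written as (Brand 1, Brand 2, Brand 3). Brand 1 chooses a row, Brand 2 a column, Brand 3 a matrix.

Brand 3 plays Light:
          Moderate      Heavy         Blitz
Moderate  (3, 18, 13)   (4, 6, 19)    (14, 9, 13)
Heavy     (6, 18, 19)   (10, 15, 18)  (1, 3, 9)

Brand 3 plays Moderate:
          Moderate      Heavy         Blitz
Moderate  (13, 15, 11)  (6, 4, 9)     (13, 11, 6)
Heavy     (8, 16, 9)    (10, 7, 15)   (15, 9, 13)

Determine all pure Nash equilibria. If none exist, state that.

The unique pure-strategy Nash equilibrium is (Heavy, Moderate, Light).

Mark each player's best response to every combination of opponents' strategies; a profile where every player is best-responding is a pure Nash equilibrium.
Brand 1 against (Moderate, Light): payoffs 3, 6 → best response Heavy.
Brand 1 against (Moderate, Moderate): payoffs 13, 8 → best response Moderate.
Brand 1 against (Heavy, Light): payoffs 4, 10 → best response Heavy.
Brand 1 against (Heavy, Moderate): payoffs 6, 10 → best response Heavy.
Brand 1 against (Blitz, Light): payoffs 14, 1 → best response Moderate.
Brand 1 against (Blitz, Moderate): payoffs 13, 15 → best response Heavy.
Brand 2 against (Moderate, Light): payoffs 18, 6, 9 → best response Moderate.
Brand 2 against (Moderate, Moderate): payoffs 15, 4, 11 → best response Moderate.
Brand 2 against (Heavy, Light): payoffs 18, 15, 3 → best response Moderate.
Brand 2 against (Heavy, Moderate): payoffs 16, 7, 9 → best response Moderate.
Brand 3 against (Moderate, Moderate): payoffs 13, 11 → best response Light.
Brand 3 against (Moderate, Heavy): payoffs 19, 9 → best response Light.
Brand 3 against (Moderate, Blitz): payoffs 13, 6 → best response Light.
Brand 3 against (Heavy, Moderate): payoffs 19, 9 → best response Light.
Brand 3 against (Heavy, Heavy): payoffs 18, 15 → best response Light.
Brand 3 against (Heavy, Blitz): payoffs 9, 13 → best response Moderate.
Mutual best responses: (Heavy, Moderate, Light).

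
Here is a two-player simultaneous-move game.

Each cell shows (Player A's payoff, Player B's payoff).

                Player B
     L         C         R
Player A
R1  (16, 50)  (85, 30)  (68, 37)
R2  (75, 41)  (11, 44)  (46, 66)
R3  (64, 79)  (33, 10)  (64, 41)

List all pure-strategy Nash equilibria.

There is no pure-strategy Nash equilibrium.

Mark each player's best response to every combination of opponents' strategies; a profile where every player is best-responding is a pure Nash equilibrium.
Player A against L: payoffs 16, 75, 64 → best response R2.
Player A against C: payoffs 85, 11, 33 → best response R1.
Player A against R: payoffs 68, 46, 64 → best response R1.
Player B against R1: payoffs 50, 30, 37 → best response L.
Player B against R2: payoffs 41, 44, 66 → best response R.
Player B against R3: payoffs 79, 10, 41 → best response L.
No profile is a mutual best response for all players.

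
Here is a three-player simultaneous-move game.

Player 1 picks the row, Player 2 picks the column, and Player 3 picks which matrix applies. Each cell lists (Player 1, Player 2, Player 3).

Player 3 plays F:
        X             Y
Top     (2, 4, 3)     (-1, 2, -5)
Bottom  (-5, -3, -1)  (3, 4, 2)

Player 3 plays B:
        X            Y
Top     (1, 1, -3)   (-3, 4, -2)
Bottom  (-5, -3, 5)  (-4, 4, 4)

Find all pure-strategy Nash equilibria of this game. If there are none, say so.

Player 1 against (X, F): payoffs 2, -5 → best response Top.
Player 1 against (X, B): payoffs 1, -5 → best response Top.
Player 1 against (Y, F): payoffs -1, 3 → best response Bottom.
Player 1 against (Y, B): payoffs -3, -4 → best response Top.
Player 2 against (Top, F): payoffs 4, 2 → best response X.
Player 2 against (Top, B): payoffs 1, 4 → best response Y.
Player 2 against (Bottom, F): payoffs -3, 4 → best response Y.
Player 2 against (Bottom, B): payoffs -3, 4 → best response Y.
Player 3 against (Top, X): payoffs 3, -3 → best response F.
Player 3 against (Top, Y): payoffs -5, -2 → best response B.
Player 3 against (Bottom, X): payoffs -1, 5 → best response B.
Player 3 against (Bottom, Y): payoffs 2, 4 → best response B.
Mutual best responses: (Top, X, F); (Top, Y, B).

(Top, X, F) and (Top, Y, B)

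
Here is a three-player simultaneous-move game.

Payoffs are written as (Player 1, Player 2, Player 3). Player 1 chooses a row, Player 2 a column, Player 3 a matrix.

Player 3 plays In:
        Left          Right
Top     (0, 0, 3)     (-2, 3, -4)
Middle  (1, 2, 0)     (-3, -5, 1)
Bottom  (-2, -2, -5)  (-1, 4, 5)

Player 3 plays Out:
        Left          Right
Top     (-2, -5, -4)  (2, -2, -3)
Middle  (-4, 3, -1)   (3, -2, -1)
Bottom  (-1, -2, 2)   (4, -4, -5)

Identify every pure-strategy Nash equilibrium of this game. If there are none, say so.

The pure Nash equilibria are (Middle, Left, In); (Bottom, Left, Out); (Bottom, Right, In).

Mark each player's best response to every combination of opponents' strategies; a profile where every player is best-responding is a pure Nash equilibrium.
Player 1 against (Left, In): payoffs 0, 1, -2 → best response Middle.
Player 1 against (Left, Out): payoffs -2, -4, -1 → best response Bottom.
Player 1 against (Right, In): payoffs -2, -3, -1 → best response Bottom.
Player 1 against (Right, Out): payoffs 2, 3, 4 → best response Bottom.
Player 2 against (Top, In): payoffs 0, 3 → best response Right.
Player 2 against (Top, Out): payoffs -5, -2 → best response Right.
Player 2 against (Middle, In): payoffs 2, -5 → best response Left.
Player 2 against (Middle, Out): payoffs 3, -2 → best response Left.
Player 2 against (Bottom, In): payoffs -2, 4 → best response Right.
Player 2 against (Bottom, Out): payoffs -2, -4 → best response Left.
Player 3 against (Top, Left): payoffs 3, -4 → best response In.
Player 3 against (Top, Right): payoffs -4, -3 → best response Out.
Player 3 against (Middle, Left): payoffs 0, -1 → best response In.
Player 3 against (Middle, Right): payoffs 1, -1 → best response In.
Player 3 against (Bottom, Left): payoffs -5, 2 → best response Out.
Player 3 against (Bottom, Right): payoffs 5, -5 → best response In.
Mutual best responses: (Middle, Left, In); (Bottom, Left, Out); (Bottom, Right, In).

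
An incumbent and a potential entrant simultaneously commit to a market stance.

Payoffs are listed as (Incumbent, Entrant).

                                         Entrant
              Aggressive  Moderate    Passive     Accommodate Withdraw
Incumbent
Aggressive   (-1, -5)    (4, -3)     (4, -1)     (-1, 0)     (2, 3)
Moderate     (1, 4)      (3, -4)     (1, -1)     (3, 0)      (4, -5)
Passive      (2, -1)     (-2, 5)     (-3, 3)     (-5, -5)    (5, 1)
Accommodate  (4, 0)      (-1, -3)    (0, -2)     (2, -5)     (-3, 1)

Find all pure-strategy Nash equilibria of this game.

none

Mark each player's best response to every combination of opponents' strategies; a profile where every player is best-responding is a pure Nash equilibrium.
Incumbent against Aggressive: payoffs -1, 1, 2, 4 → best response Accommodate.
Incumbent against Moderate: payoffs 4, 3, -2, -1 → best response Aggressive.
Incumbent against Passive: payoffs 4, 1, -3, 0 → best response Aggressive.
Incumbent against Accommodate: payoffs -1, 3, -5, 2 → best response Moderate.
Incumbent against Withdraw: payoffs 2, 4, 5, -3 → best response Passive.
Entrant against Aggressive: payoffs -5, -3, -1, 0, 3 → best response Withdraw.
Entrant against Moderate: payoffs 4, -4, -1, 0, -5 → best response Aggressive.
Entrant against Passive: payoffs -1, 5, 3, -5, 1 → best response Moderate.
Entrant against Accommodate: payoffs 0, -3, -2, -5, 1 → best response Withdraw.
No profile is a mutual best response for all players.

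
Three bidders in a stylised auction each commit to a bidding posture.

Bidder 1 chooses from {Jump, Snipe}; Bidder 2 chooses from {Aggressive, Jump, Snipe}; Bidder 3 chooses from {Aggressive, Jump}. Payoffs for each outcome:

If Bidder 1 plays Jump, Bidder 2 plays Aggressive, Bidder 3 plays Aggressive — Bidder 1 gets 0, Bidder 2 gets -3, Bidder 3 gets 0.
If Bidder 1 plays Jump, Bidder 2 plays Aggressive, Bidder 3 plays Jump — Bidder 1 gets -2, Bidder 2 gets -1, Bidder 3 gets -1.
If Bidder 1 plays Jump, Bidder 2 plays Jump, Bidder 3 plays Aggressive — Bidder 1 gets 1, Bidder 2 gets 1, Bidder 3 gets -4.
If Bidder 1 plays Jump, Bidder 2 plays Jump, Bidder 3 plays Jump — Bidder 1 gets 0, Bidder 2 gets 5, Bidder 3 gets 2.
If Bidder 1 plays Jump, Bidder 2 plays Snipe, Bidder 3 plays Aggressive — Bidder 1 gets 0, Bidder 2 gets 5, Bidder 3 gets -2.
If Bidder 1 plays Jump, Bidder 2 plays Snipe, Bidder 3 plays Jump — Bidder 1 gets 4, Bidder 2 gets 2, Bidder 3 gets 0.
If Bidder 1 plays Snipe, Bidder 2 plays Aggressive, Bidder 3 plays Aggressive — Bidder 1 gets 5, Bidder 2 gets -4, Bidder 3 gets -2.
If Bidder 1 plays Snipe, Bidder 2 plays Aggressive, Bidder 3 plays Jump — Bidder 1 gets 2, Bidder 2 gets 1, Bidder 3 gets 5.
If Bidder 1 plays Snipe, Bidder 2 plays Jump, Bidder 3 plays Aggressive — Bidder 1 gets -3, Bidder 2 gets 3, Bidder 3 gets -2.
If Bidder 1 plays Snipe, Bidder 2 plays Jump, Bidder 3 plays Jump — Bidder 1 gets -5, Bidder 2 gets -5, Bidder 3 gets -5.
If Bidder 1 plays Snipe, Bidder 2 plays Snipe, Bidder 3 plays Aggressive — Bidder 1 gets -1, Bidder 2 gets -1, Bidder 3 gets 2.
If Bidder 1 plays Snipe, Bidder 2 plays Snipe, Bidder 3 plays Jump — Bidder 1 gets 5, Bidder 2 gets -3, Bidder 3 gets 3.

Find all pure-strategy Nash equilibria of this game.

Pure-strategy Nash equilibria: (Jump, Jump, Jump); (Snipe, Aggressive, Jump)

(Jump, Aggressive, Aggressive): Bidder 1 can switch to Snipe (0 → 5). Not NE.
(Jump, Aggressive, Jump): Bidder 1 can switch to Snipe (-2 → 2). Not NE.
(Jump, Jump, Aggressive): Bidder 2 can switch to Snipe (1 → 5). Not NE.
(Jump, Jump, Jump): Bidder 1 gets 0, best alternative -5; Bidder 2 gets 5, best alternative 2; Bidder 3 gets 2, best alternative -4. No profitable deviation — NE.
(Jump, Snipe, Aggressive): Bidder 3 can switch to Jump (-2 → 0). Not NE.
(Jump, Snipe, Jump): Bidder 1 can switch to Snipe (4 → 5). Not NE.
(Snipe, Aggressive, Aggressive): Bidder 2 can switch to Jump (-4 → 3). Not NE.
(Snipe, Aggressive, Jump): Bidder 1 gets 2, best alternative -2; Bidder 2 gets 1, best alternative -3; Bidder 3 gets 5, best alternative -2. No profitable deviation — NE.
(The remaining 4 profiles each have a profitable deviation by the same check.)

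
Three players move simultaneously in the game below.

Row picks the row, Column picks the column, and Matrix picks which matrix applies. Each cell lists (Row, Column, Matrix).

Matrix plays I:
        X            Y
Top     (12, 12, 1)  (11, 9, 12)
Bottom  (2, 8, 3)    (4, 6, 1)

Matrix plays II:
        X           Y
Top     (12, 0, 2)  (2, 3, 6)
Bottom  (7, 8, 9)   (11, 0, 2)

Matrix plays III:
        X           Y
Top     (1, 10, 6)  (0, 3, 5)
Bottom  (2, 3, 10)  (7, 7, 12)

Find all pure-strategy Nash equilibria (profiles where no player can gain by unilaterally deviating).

The unique pure-strategy Nash equilibrium is (Bottom, Y, III).

Mark each player's best response to every combination of opponents' strategies; a profile where every player is best-responding is a pure Nash equilibrium.
Row against (X, I): payoffs 12, 2 → best response Top.
Row against (X, II): payoffs 12, 7 → best response Top.
Row against (X, III): payoffs 1, 2 → best response Bottom.
Row against (Y, I): payoffs 11, 4 → best response Top.
Row against (Y, II): payoffs 2, 11 → best response Bottom.
Row against (Y, III): payoffs 0, 7 → best response Bottom.
Column against (Top, I): payoffs 12, 9 → best response X.
Column against (Top, II): payoffs 0, 3 → best response Y.
Column against (Top, III): payoffs 10, 3 → best response X.
Column against (Bottom, I): payoffs 8, 6 → best response X.
Column against (Bottom, II): payoffs 8, 0 → best response X.
Column against (Bottom, III): payoffs 3, 7 → best response Y.
Matrix against (Top, X): payoffs 1, 2, 6 → best response III.
Matrix against (Top, Y): payoffs 12, 6, 5 → best response I.
Matrix against (Bottom, X): payoffs 3, 9, 10 → best response III.
Matrix against (Bottom, Y): payoffs 1, 2, 12 → best response III.
Mutual best responses: (Bottom, Y, III).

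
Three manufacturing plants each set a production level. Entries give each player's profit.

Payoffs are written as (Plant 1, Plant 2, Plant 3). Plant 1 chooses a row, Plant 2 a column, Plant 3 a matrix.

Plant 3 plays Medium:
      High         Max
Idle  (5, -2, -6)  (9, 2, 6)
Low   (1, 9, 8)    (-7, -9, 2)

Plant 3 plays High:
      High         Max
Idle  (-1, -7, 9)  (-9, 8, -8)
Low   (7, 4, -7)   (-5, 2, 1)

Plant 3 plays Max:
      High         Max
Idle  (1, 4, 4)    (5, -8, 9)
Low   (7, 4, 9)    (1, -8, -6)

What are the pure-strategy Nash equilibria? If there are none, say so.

Pure NE: (Low, High, Max)

(Idle, High, Medium): Plant 2 can switch to Max (-2 → 2). Not NE.
(Idle, High, High): Plant 1 can switch to Low (-1 → 7). Not NE.
(Idle, High, Max): Plant 1 can switch to Low (1 → 7). Not NE.
(Idle, Max, Medium): Plant 3 can switch to Max (6 → 9). Not NE.
(Idle, Max, High): Plant 1 can switch to Low (-9 → -5). Not NE.
(Idle, Max, Max): Plant 2 can switch to High (-8 → 4). Not NE.
(Low, High, Medium): Plant 1 can switch to Idle (1 → 5). Not NE.
(Low, High, High): Plant 3 can switch to Medium (-7 → 8). Not NE.
(Low, High, Max): Plant 1 gets 7, best alternative 1; Plant 2 gets 4, best alternative -8; Plant 3 gets 9, best alternative 8. No profitable deviation — NE.
(Low, Max, Medium): Plant 1 can switch to Idle (-7 → 9). Not NE.
(Low, Max, High): Plant 2 can switch to High (2 → 4). Not NE.
(The remaining 1 profile has a profitable deviation by the same check.)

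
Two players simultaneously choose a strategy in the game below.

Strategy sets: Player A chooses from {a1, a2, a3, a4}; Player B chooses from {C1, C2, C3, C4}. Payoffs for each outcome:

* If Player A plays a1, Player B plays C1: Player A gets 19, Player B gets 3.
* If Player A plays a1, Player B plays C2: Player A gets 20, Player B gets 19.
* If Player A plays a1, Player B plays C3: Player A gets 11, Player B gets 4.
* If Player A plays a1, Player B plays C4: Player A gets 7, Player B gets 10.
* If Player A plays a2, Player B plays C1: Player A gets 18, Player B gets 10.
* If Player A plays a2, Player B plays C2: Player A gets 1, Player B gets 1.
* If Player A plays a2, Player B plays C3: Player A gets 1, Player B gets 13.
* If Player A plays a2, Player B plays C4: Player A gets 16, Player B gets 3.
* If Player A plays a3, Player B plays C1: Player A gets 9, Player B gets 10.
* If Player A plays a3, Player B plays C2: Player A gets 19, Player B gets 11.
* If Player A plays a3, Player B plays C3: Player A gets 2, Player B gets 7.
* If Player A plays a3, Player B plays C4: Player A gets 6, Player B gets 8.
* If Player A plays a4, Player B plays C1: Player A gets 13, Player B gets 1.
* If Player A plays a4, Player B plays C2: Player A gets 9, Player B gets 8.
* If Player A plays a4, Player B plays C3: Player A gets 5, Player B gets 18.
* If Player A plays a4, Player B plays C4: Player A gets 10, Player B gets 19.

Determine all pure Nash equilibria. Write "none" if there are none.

(a1, C2)

Check each profile: it is a Nash equilibrium iff no player can strictly gain by switching unilaterally.
(a1, C1): Player B can switch to C2 (3 → 19). Not NE.
(a1, C2): Player A gets 20, best alternative 19; Player B gets 19, best alternative 10. No profitable deviation — NE.
(a1, C3): Player B can switch to C2 (4 → 19). Not NE.
(a1, C4): Player A can switch to a2 (7 → 16). Not NE.
(a2, C1): Player A can switch to a1 (18 → 19). Not NE.
(a2, C2): Player A can switch to a1 (1 → 20). Not NE.
(a2, C3): Player A can switch to a1 (1 → 11). Not NE.
(The remaining 9 profiles each have a profitable deviation by the same check.)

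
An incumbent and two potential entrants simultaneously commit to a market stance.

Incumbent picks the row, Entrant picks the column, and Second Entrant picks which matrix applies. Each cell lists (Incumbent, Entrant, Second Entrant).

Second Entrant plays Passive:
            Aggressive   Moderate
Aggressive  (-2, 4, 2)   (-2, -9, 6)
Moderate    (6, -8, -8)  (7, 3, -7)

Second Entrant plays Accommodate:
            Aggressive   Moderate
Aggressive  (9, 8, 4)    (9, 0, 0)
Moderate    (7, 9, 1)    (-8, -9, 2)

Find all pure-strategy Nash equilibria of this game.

For each strategy profile, look for a profitable unilateral deviation.
(Aggressive, Aggressive, Passive): Incumbent can switch to Moderate (-2 → 6). Not NE.
(Aggressive, Aggressive, Accommodate): Incumbent gets 9, best alternative 7; Entrant gets 8, best alternative 0; Second Entrant gets 4, best alternative 2. No profitable deviation — NE.
(Aggressive, Moderate, Passive): Incumbent can switch to Moderate (-2 → 7). Not NE.
(Aggressive, Moderate, Accommodate): Entrant can switch to Aggressive (0 → 8). Not NE.
(Moderate, Aggressive, Passive): Entrant can switch to Moderate (-8 → 3). Not NE.
(Moderate, Aggressive, Accommodate): Incumbent can switch to Aggressive (7 → 9). Not NE.
(Moderate, Moderate, Passive): Second Entrant can switch to Accommodate (-7 → 2). Not NE.
(Moderate, Moderate, Accommodate): Incumbent can switch to Aggressive (-8 → 9). Not NE.

(Aggressive, Aggressive, Accommodate)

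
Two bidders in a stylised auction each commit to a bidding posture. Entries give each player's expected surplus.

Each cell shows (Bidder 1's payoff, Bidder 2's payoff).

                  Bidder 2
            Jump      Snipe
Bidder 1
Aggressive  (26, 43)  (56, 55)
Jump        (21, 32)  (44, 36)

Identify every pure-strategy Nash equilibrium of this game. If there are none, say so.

For each strategy profile, look for a profitable unilateral deviation.
(Aggressive, Jump): Bidder 2 can switch to Snipe (43 → 55). Not NE.
(Aggressive, Snipe): Bidder 1 gets 56, best alternative 44; Bidder 2 gets 55, best alternative 43. No profitable deviation — NE.
(Jump, Jump): Bidder 1 can switch to Aggressive (21 → 26). Not NE.
(Jump, Snipe): Bidder 1 can switch to Aggressive (44 → 56). Not NE.

Pure NE: (Aggressive, Snipe)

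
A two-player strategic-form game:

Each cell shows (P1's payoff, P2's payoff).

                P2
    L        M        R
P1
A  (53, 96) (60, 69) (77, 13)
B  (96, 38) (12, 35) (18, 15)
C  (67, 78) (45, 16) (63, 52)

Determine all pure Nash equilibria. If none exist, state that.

The unique pure-strategy Nash equilibrium is (B, L).

P1 against L: payoffs 53, 96, 67 → best response B.
P1 against M: payoffs 60, 12, 45 → best response A.
P1 against R: payoffs 77, 18, 63 → best response A.
P2 against A: payoffs 96, 69, 13 → best response L.
P2 against B: payoffs 38, 35, 15 → best response L.
P2 against C: payoffs 78, 16, 52 → best response L.
Mutual best responses: (B, L).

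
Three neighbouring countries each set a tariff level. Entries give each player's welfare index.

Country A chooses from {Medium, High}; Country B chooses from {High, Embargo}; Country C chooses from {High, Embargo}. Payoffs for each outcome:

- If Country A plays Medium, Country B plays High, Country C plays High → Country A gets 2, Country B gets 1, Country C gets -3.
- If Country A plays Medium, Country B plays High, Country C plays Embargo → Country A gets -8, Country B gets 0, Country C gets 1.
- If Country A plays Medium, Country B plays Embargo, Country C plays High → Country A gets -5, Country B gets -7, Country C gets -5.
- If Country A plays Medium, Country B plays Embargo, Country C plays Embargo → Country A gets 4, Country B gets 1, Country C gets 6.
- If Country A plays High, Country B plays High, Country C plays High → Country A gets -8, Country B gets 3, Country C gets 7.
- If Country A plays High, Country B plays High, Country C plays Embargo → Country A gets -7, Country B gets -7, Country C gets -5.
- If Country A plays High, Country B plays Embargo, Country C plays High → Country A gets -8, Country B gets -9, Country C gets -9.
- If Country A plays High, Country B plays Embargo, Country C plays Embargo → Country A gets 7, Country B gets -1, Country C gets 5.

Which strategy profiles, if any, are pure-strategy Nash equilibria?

Pure NE: (High, Embargo, Embargo)

Country A against (High, High): payoffs 2, -8 → best response Medium.
Country A against (High, Embargo): payoffs -8, -7 → best response High.
Country A against (Embargo, High): payoffs -5, -8 → best response Medium.
Country A against (Embargo, Embargo): payoffs 4, 7 → best response High.
Country B against (Medium, High): payoffs 1, -7 → best response High.
Country B against (Medium, Embargo): payoffs 0, 1 → best response Embargo.
Country B against (High, High): payoffs 3, -9 → best response High.
Country B against (High, Embargo): payoffs -7, -1 → best response Embargo.
Country C against (Medium, High): payoffs -3, 1 → best response Embargo.
Country C against (Medium, Embargo): payoffs -5, 6 → best response Embargo.
Country C against (High, High): payoffs 7, -5 → best response High.
Country C against (High, Embargo): payoffs -9, 5 → best response Embargo.
Mutual best responses: (High, Embargo, Embargo).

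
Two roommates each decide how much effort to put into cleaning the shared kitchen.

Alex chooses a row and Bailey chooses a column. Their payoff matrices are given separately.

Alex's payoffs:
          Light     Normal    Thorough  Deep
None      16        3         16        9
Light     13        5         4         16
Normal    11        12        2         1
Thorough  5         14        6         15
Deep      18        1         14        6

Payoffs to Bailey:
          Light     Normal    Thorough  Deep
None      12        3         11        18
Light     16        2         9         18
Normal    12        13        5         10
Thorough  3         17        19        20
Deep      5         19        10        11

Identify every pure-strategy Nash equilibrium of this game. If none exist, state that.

(Light, Deep)

Alex against Light: payoffs 16, 13, 11, 5, 18 → best response Deep.
Alex against Normal: payoffs 3, 5, 12, 14, 1 → best response Thorough.
Alex against Thorough: payoffs 16, 4, 2, 6, 14 → best response None.
Alex against Deep: payoffs 9, 16, 1, 15, 6 → best response Light.
Bailey against None: payoffs 12, 3, 11, 18 → best response Deep.
Bailey against Light: payoffs 16, 2, 9, 18 → best response Deep.
Bailey against Normal: payoffs 12, 13, 5, 10 → best response Normal.
Bailey against Thorough: payoffs 3, 17, 19, 20 → best response Deep.
Bailey against Deep: payoffs 5, 19, 10, 11 → best response Normal.
Mutual best responses: (Light, Deep).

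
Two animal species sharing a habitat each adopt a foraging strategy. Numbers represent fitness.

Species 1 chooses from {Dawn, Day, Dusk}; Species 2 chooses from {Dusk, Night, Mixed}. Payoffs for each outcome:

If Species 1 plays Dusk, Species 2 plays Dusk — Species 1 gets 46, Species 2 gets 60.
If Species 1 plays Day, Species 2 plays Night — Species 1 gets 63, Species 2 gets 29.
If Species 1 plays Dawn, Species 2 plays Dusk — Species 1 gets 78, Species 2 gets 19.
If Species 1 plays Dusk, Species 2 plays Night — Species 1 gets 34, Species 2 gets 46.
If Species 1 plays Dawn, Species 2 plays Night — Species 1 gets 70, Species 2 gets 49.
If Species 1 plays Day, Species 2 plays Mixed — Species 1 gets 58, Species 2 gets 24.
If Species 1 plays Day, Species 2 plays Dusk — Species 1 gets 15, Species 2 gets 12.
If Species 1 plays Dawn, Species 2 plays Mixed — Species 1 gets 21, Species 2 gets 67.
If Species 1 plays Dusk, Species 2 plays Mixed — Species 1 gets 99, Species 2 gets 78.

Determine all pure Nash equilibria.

(Dusk, Mixed)

Species 1 against Dusk: payoffs 78, 15, 46 → best response Dawn.
Species 1 against Night: payoffs 70, 63, 34 → best response Dawn.
Species 1 against Mixed: payoffs 21, 58, 99 → best response Dusk.
Species 2 against Dawn: payoffs 19, 49, 67 → best response Mixed.
Species 2 against Day: payoffs 12, 29, 24 → best response Night.
Species 2 against Dusk: payoffs 60, 46, 78 → best response Mixed.
Mutual best responses: (Dusk, Mixed).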